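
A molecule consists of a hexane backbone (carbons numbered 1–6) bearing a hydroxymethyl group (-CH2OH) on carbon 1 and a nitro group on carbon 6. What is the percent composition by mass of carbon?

Atom tally by fragment:
  HOCH2CH2 → C:2 H:5 O:1
  CH2 → C:1 H:2
  CH2 → C:1 H:2
  CH2 → C:1 H:2
  CH2 → C:1 H:2
  CH2NO2 → C:1 H:2 N:1 O:2
Element totals:
  C: 7
  H: 15
  N: 1
  O: 3
Molecular formula: C7H15NO3.
Molar mass = 161.201 g/mol.
Mass from C: 7 × 12.011 = 84.077 g/mol.
%C = 84.077 / 161.201 × 100 = 52.16%.

52.16%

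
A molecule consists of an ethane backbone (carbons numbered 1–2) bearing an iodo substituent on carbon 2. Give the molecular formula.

Atom tally by fragment:
  CH3 → C:1 H:3
  CH2I → C:1 H:2 I:1
Element totals:
  C: 2
  H: 5
  I: 1

C2H5I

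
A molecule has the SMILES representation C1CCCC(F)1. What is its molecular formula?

Atom tally by fragment:
  cyclopentane ring core → C:5 H:10
  (− 1 ring H displaced by substituents)
  + F → F:1
Element totals:
  C: 5
  H: 9
  F: 1

C5H9F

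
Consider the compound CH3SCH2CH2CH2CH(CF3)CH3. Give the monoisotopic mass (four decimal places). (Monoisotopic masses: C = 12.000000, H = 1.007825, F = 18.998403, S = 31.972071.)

186.0690

Element totals:
  C: 7
  H: 13
  F: 3
  S: 1
Molecular formula: C7H13F3S.
  M = 7(12.0) + 13(1.007825) + 3(18.998403) + 31.972071
    = 84.000000 + 13.101725 + 56.995209 + 31.972071 = 186.069005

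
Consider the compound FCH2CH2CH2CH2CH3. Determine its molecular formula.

Atom tally by fragment:
  FCH2 → C:1 H:2 F:1
  CH2 → C:1 H:2
  CH2 → C:1 H:2
  CH2 → C:1 H:2
  CH3 → C:1 H:3
Element totals:
  C: 5
  H: 11
  F: 1

C5H11F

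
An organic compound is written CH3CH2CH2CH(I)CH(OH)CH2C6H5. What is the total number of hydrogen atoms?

Atom tally by fragment:
  CH3 → C:1 H:3
  CH2 → C:1 H:2
  CH2 → C:1 H:2
  CH(I) → C:1 H:1 I:1
  CH(OH) → C:1 H:2 O:1
  CH2C6H5 → C:7 H:7
Element totals:
  C: 12
  H: 17
  I: 1
  O: 1

17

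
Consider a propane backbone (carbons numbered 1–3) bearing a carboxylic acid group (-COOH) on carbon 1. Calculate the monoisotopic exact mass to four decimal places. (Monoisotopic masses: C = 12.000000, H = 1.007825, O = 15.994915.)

Atom tally by fragment:
  HOOCCH2 → C:2 H:3 O:2
  CH2 → C:1 H:2
  CH3 → C:1 H:3
Element totals:
  C: 4
  H: 8
  O: 2
Molecular formula: C4H8O2.
  M = 4(12.0) + 8(1.007825) + 2(15.994915)
    = 48.000000 + 8.062600 + 31.989830 = 88.052430

88.0524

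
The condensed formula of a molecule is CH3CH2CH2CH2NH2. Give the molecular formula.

C4H11N

Atom tally by fragment:
  CH3 → C:1 H:3
  CH2 → C:1 H:2
  CH2 → C:1 H:2
  CH2NH2 → C:1 H:4 N:1
Element totals:
  C: 4
  H: 11
  N: 1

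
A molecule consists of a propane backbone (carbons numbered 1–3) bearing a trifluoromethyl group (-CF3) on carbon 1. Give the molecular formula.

C4H7F3

Atom tally by fragment:
  F3CCH2 → C:2 H:2 F:3
  CH2 → C:1 H:2
  CH3 → C:1 H:3
Element totals:
  C: 4
  H: 7
  F: 3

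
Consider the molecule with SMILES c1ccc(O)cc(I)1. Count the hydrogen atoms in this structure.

5

Atom tally by fragment:
  benzene ring core → C:6 H:6
  (− 2 ring H displaced by substituents)
  + OH → O:1 H:1
  + I → I:1
Element totals:
  C: 6
  H: 5
  I: 1
  O: 1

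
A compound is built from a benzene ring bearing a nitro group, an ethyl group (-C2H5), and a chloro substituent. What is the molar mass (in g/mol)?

Atom tally by fragment:
  benzene ring core → C:6 H:6
  (− 3 ring H displaced by substituents)
  + NO2 → N:1 O:2
  + C2H5 → C:2 H:5
  + Cl → Cl:1
Element totals:
  C: 8
  H: 8
  Cl: 1
  N: 1
  O: 2
Molecular formula: C8H8ClNO2.
  M = 8(12.011) + 8(1.008) + 35.45 + 14.007 + 2(15.999)
    = 96.088 + 8.064 + 35.450 + 14.007 + 31.998 = 185.607

185.61 g/mol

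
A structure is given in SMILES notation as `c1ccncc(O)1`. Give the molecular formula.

C5H5NO

Atom tally by fragment:
  pyridine ring core → C:5 H:5 N:1
  (− 1 ring H displaced by substituents)
  + OH → O:1 H:1
Element totals:
  C: 5
  H: 5
  N: 1
  O: 1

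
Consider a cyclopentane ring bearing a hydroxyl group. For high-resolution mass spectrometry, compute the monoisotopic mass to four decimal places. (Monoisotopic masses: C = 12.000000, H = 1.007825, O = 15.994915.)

86.0732

Atom tally by fragment:
  cyclopentane ring core → C:5 H:10
  (− 1 ring H displaced by substituents)
  + OH → O:1 H:1
Element totals:
  C: 5
  H: 10
  O: 1
Molecular formula: C5H10O.
  M = 5(12.0) + 10(1.007825) + 15.994915
    = 60.000000 + 10.078250 + 15.994915 = 86.073165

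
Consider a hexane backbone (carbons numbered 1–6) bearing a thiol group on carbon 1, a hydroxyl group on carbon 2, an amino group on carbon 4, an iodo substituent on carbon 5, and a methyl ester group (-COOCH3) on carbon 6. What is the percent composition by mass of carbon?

28.84%

Atom tally by fragment:
  HSCH2 → C:1 H:3 S:1
  CH(OH) → C:1 H:2 O:1
  CH2 → C:1 H:2
  CH(NH2) → C:1 H:3 N:1
  CH(I) → C:1 H:1 I:1
  CH2COOCH3 → C:3 H:5 O:2
Element totals:
  C: 8
  H: 16
  I: 1
  N: 1
  O: 3
  S: 1
Molecular formula: C8H16INO3S.
Molar mass = 333.184 g/mol.
Mass from C: 8 × 12.011 = 96.088 g/mol.
%C = 96.088 / 333.184 × 100 = 28.84%.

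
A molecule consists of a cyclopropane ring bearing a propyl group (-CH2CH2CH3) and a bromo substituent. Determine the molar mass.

163.06 g/mol

Atom tally by fragment:
  cyclopropane ring core → C:3 H:6
  (− 2 ring H displaced by substituents)
  + CH2CH2CH3 → C:3 H:7
  + Br → Br:1
Element totals:
  C: 6
  H: 11
  Br: 1
Molecular formula: C6H11Br.
  M = 6(12.011) + 11(1.008) + 79.904
    = 72.066 + 11.088 + 79.904 = 163.058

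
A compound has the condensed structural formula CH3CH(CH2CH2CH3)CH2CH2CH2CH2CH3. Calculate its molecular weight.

142.29 g/mol

Element totals:
  C: 10
  H: 22
Molecular formula: C10H22.
  M = 10(12.011) + 22(1.008)
    = 120.110 + 22.176 = 142.286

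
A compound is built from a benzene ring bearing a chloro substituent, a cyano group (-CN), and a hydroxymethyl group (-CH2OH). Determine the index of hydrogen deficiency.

Atom tally by fragment:
  benzene ring core → C:6 H:6
  (− 3 ring H displaced by substituents)
  + Cl → Cl:1
  + CN → C:1 N:1
  + CH2OH → C:1 H:3 O:1
Element totals:
  C: 8
  H: 6
  Cl: 1
  N: 1
  O: 1
Molecular formula: C8H6ClNO.
DoU = (2C + 2 + N − H − X) / 2 = (2·8 + 2 + 1 − 6 − 1) / 2 = 6.

6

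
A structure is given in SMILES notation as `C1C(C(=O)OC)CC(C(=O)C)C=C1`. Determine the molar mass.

182.22 g/mol

Atom tally by fragment:
  cyclohexene ring core → C:6 H:10
  (− 2 ring H displaced by substituents)
  + COOCH3 → C:2 H:3 O:2
  + COCH3 → C:2 H:3 O:1
Element totals:
  C: 10
  H: 14
  O: 3
Molecular formula: C10H14O3.
  M = 10(12.011) + 14(1.008) + 3(15.999)
    = 120.110 + 14.112 + 47.997 = 182.219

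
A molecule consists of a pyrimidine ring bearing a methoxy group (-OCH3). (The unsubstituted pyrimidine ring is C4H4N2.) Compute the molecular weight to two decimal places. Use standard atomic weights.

Atom tally by fragment:
  pyrimidine ring core → C:4 H:4 N:2
  (− 1 ring H displaced by substituents)
  + OCH3 → C:1 H:3 O:1
Element totals:
  C: 5
  H: 6
  N: 2
  O: 1
Molecular formula: C5H6N2O.
  M = 5(12.011) + 6(1.008) + 2(14.007) + 15.999
    = 60.055 + 6.048 + 28.014 + 15.999 = 110.116

110.12 g/mol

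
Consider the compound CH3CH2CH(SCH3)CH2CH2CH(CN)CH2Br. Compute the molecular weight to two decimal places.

250.20 g/mol

Element totals:
  C: 9
  H: 16
  Br: 1
  N: 1
  S: 1
Molecular formula: C9H16BrNS.
  M = 9(12.011) + 16(1.008) + 79.904 + 14.007 + 32.06
    = 108.099 + 16.128 + 79.904 + 14.007 + 32.060 = 250.198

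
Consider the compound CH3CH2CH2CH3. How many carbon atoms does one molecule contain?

4

Atom tally by fragment:
  CH3 → C:1 H:3
  CH2 → C:1 H:2
  CH2 → C:1 H:2
  CH3 → C:1 H:3
Element totals:
  C: 4
  H: 10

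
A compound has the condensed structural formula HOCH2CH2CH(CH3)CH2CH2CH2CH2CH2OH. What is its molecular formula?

Element totals:
  C: 9
  H: 20
  O: 2

C9H20O2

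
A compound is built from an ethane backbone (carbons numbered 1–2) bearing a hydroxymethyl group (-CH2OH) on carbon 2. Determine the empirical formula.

C3H8O

Atom tally by fragment:
  CH3 → C:1 H:3
  CH2CH2OH → C:2 H:5 O:1
Element totals:
  C: 3
  H: 8
  O: 1
Molecular formula: C3H8O.
gcd of subscripts (3, 8, 1) = 1, so the empirical formula equals the molecular formula.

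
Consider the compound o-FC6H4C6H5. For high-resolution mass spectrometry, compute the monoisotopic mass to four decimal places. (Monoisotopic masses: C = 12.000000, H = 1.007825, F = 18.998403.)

172.0688

Element totals:
  C: 12
  H: 9
  F: 1
Molecular formula: C12H9F.
  M = 12(12.0) + 9(1.007825) + 18.998403
    = 144.000000 + 9.070425 + 18.998403 = 172.068828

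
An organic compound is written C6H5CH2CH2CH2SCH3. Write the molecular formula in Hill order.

C10H14S

Element totals:
  C: 10
  H: 14
  S: 1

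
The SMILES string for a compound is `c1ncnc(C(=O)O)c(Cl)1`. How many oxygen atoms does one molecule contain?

2

Atom tally by fragment:
  pyrimidine ring core → C:4 H:4 N:2
  (− 2 ring H displaced by substituents)
  + COOH → C:1 H:1 O:2
  + Cl → Cl:1
Element totals:
  C: 5
  H: 3
  Cl: 1
  N: 2
  O: 2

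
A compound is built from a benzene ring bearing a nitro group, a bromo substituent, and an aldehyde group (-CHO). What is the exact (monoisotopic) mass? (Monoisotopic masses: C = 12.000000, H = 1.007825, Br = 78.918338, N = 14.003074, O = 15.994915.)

Atom tally by fragment:
  benzene ring core → C:6 H:6
  (− 3 ring H displaced by substituents)
  + NO2 → N:1 O:2
  + Br → Br:1
  + CHO → C:1 H:1 O:1
Element totals:
  C: 7
  H: 4
  Br: 1
  N: 1
  O: 3
Molecular formula: C7H4BrNO3.
  M = 7(12.0) + 4(1.007825) + 78.918338 + 14.003074 + 3(15.994915)
    = 84.000000 + 4.031300 + 78.918338 + 14.003074 + 47.984745 = 228.937457

228.9375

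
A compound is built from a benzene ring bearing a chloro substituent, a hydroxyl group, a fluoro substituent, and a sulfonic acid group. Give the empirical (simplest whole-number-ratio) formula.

Atom tally by fragment:
  benzene ring core → C:6 H:6
  (− 4 ring H displaced by substituents)
  + Cl → Cl:1
  + OH → O:1 H:1
  + F → F:1
  + SO3H → S:1 O:3 H:1
Element totals:
  C: 6
  H: 4
  Cl: 1
  F: 1
  O: 4
  S: 1
Molecular formula: C6H4ClFO4S.
gcd of subscripts (6, 1, 1, 4, 4, 1) = 1, so the empirical formula equals the molecular formula.

C6H4ClFO4S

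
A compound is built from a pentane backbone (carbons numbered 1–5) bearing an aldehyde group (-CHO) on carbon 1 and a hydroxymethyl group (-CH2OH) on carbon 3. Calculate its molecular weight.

Atom tally by fragment:
  OHCCH2 → C:2 H:3 O:1
  CH2 → C:1 H:2
  CH(CH2OH) → C:2 H:4 O:1
  CH2 → C:1 H:2
  CH3 → C:1 H:3
Element totals:
  C: 7
  H: 14
  O: 2
Molecular formula: C7H14O2.
  M = 7(12.011) + 14(1.008) + 2(15.999)
    = 84.077 + 14.112 + 31.998 = 130.187

130.19 g/mol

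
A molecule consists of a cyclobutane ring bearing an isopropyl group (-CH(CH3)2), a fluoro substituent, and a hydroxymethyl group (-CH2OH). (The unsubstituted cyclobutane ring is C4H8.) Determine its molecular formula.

C8H15FO

Atom tally by fragment:
  cyclobutane ring core → C:4 H:8
  (− 3 ring H displaced by substituents)
  + CH(CH3)2 → C:3 H:7
  + F → F:1
  + CH2OH → C:1 H:3 O:1
Element totals:
  C: 8
  H: 15
  F: 1
  O: 1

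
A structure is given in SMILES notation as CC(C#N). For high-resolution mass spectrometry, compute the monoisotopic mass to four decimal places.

55.0422

Atom tally by fragment:
  CH3 → C:1 H:3
  CH2CN → C:2 H:2 N:1
Element totals:
  C: 3
  H: 5
  N: 1
Molecular formula: C3H5N.
  M = 3(12.0) + 5(1.007825) + 14.003074
    = 36.000000 + 5.039125 + 14.003074 = 55.042199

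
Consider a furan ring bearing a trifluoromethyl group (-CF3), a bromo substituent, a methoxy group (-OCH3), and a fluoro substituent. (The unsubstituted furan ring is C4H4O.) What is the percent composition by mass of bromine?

Atom tally by fragment:
  furan ring core → C:4 H:4 O:1
  (− 4 ring H displaced by substituents)
  + CF3 → C:1 F:3
  + Br → Br:1
  + OCH3 → C:1 H:3 O:1
  + F → F:1
Element totals:
  C: 6
  H: 3
  Br: 1
  F: 4
  O: 2
Molecular formula: C6H3BrF4O2.
Molar mass = 262.984 g/mol.
Mass from Br: 1 × 79.904 = 79.904 g/mol.
%Br = 79.904 / 262.984 × 100 = 30.38%.

30.38%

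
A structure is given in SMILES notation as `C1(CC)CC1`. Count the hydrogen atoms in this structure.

Atom tally by fragment:
  cyclopropane ring core → C:3 H:6
  (− 1 ring H displaced by substituents)
  + C2H5 → C:2 H:5
Element totals:
  C: 5
  H: 10

10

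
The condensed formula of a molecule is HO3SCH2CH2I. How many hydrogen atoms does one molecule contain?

5

Atom tally by fragment:
  HO3SCH2 → C:1 H:3 S:1 O:3
  CH2I → C:1 H:2 I:1
Element totals:
  C: 2
  H: 5
  I: 1
  O: 3
  S: 1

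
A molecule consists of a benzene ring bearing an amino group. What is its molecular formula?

C6H7N

Atom tally by fragment:
  benzene ring core → C:6 H:6
  (− 1 ring H displaced by substituents)
  + NH2 → N:1 H:2
Element totals:
  C: 6
  H: 7
  N: 1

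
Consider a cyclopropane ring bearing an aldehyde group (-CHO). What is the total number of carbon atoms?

Atom tally by fragment:
  cyclopropane ring core → C:3 H:6
  (− 1 ring H displaced by substituents)
  + CHO → C:1 H:1 O:1
Element totals:
  C: 4
  H: 6
  O: 1

4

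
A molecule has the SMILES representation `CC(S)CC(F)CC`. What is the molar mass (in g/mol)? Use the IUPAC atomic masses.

136.23 g/mol

Atom tally by fragment:
  CH3 → C:1 H:3
  CH(SH) → C:1 H:2 S:1
  CH2 → C:1 H:2
  CH(F) → C:1 H:1 F:1
  CH2 → C:1 H:2
  CH3 → C:1 H:3
Element totals:
  C: 6
  H: 13
  F: 1
  S: 1
Molecular formula: C6H13FS.
  M = 6(12.011) + 13(1.008) + 18.998 + 32.06
    = 72.066 + 13.104 + 18.998 + 32.060 = 136.228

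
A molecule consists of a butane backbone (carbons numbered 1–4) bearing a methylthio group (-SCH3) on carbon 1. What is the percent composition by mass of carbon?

57.63%

Atom tally by fragment:
  CH3SCH2 → C:2 H:5 S:1
  CH2 → C:1 H:2
  CH2 → C:1 H:2
  CH3 → C:1 H:3
Element totals:
  C: 5
  H: 12
  S: 1
Molecular formula: C5H12S.
Molar mass = 104.211 g/mol.
Mass from C: 5 × 12.011 = 60.055 g/mol.
%C = 60.055 / 104.211 × 100 = 57.63%.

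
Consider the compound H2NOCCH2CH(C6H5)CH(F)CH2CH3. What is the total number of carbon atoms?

Atom tally by fragment:
  H2NOCCH2 → C:2 H:4 O:1 N:1
  CH(C6H5) → C:7 H:6
  CH(F) → C:1 H:1 F:1
  CH2 → C:1 H:2
  CH3 → C:1 H:3
Element totals:
  C: 12
  H: 16
  F: 1
  N: 1
  O: 1

12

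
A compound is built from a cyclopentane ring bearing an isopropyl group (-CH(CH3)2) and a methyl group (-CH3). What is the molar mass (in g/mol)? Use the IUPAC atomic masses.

Atom tally by fragment:
  cyclopentane ring core → C:5 H:10
  (− 2 ring H displaced by substituents)
  + CH(CH3)2 → C:3 H:7
  + CH3 → C:1 H:3
Element totals:
  C: 9
  H: 18
Molecular formula: C9H18.
  M = 9(12.011) + 18(1.008)
    = 108.099 + 18.144 = 126.243

126.24 g/mol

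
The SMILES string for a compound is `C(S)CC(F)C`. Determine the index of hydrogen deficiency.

0

Atom tally by fragment:
  HSCH2 → C:1 H:3 S:1
  CH2 → C:1 H:2
  CH(F) → C:1 H:1 F:1
  CH3 → C:1 H:3
Element totals:
  C: 4
  H: 9
  F: 1
  S: 1
Molecular formula: C4H9FS.
DoU = (2C + 2 + N − H − X) / 2 = (2·4 + 2 + 0 − 9 − 1) / 2 = 0.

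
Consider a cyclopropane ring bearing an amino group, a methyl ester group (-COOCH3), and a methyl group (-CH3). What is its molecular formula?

C6H11NO2

Atom tally by fragment:
  cyclopropane ring core → C:3 H:6
  (− 3 ring H displaced by substituents)
  + NH2 → N:1 H:2
  + COOCH3 → C:2 H:3 O:2
  + CH3 → C:1 H:3
Element totals:
  C: 6
  H: 11
  N: 1
  O: 2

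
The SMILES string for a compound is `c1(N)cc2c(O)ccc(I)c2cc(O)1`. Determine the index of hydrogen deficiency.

7

Atom tally by fragment:
  naphthalene ring system core → C:10 H:8
  (− 4 ring H displaced by substituents)
  + NH2 → N:1 H:2
  + OH → O:1 H:1
  + I → I:1
  + OH → O:1 H:1
Element totals:
  C: 10
  H: 8
  I: 1
  N: 1
  O: 2
Molecular formula: C10H8INO2.
DoU = (2C + 2 + N − H − X) / 2 = (2·10 + 2 + 1 − 8 − 1) / 2 = 7.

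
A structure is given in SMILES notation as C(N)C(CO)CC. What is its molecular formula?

Atom tally by fragment:
  H2NCH2 → C:1 H:4 N:1
  CH(CH2OH) → C:2 H:4 O:1
  CH2 → C:1 H:2
  CH3 → C:1 H:3
Element totals:
  C: 5
  H: 13
  N: 1
  O: 1

C5H13NO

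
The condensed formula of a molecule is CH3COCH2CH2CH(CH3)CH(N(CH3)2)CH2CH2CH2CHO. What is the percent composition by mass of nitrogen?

Element totals:
  C: 13
  H: 25
  N: 1
  O: 2
Molecular formula: C13H25NO2.
Molar mass = 227.348 g/mol.
Mass from N: 1 × 14.007 = 14.007 g/mol.
%N = 14.007 / 227.348 × 100 = 6.16%.

6.16%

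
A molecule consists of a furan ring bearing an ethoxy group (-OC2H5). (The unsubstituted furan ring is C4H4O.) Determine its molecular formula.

Atom tally by fragment:
  furan ring core → C:4 H:4 O:1
  (− 1 ring H displaced by substituents)
  + OC2H5 → C:2 H:5 O:1
Element totals:
  C: 6
  H: 8
  O: 2

C6H8O2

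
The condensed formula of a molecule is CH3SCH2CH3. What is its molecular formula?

C3H8S

Element totals:
  C: 3
  H: 8
  S: 1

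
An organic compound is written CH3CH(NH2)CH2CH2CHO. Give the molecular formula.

Atom tally by fragment:
  CH3 → C:1 H:3
  CH(NH2) → C:1 H:3 N:1
  CH2 → C:1 H:2
  CH2CHO → C:2 H:3 O:1
Element totals:
  C: 5
  H: 11
  N: 1
  O: 1

C5H11NO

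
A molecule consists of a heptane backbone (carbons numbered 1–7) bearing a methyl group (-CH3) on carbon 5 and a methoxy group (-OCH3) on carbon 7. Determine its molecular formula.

C9H20O

Atom tally by fragment:
  CH3 → C:1 H:3
  CH2 → C:1 H:2
  CH2 → C:1 H:2
  CH2 → C:1 H:2
  CH(CH3) → C:2 H:4
  CH2 → C:1 H:2
  CH2OCH3 → C:2 H:5 O:1
Element totals:
  C: 9
  H: 20
  O: 1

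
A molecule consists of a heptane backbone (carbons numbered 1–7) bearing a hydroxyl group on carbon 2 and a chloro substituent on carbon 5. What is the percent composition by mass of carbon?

Atom tally by fragment:
  CH3 → C:1 H:3
  CH(OH) → C:1 H:2 O:1
  CH2 → C:1 H:2
  CH2 → C:1 H:2
  CH(Cl) → C:1 H:1 Cl:1
  CH2 → C:1 H:2
  CH3 → C:1 H:3
Element totals:
  C: 7
  H: 15
  Cl: 1
  O: 1
Molecular formula: C7H15ClO.
Molar mass = 150.646 g/mol.
Mass from C: 7 × 12.011 = 84.077 g/mol.
%C = 84.077 / 150.646 × 100 = 55.81%.

55.81%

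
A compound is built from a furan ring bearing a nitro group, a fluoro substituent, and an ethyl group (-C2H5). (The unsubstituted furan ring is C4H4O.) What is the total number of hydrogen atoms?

6

Atom tally by fragment:
  furan ring core → C:4 H:4 O:1
  (− 3 ring H displaced by substituents)
  + NO2 → N:1 O:2
  + F → F:1
  + C2H5 → C:2 H:5
Element totals:
  C: 6
  H: 6
  F: 1
  N: 1
  O: 3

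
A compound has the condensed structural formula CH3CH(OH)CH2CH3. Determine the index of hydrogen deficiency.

0

Atom tally by fragment:
  CH3 → C:1 H:3
  CH(OH) → C:1 H:2 O:1
  CH2 → C:1 H:2
  CH3 → C:1 H:3
Element totals:
  C: 4
  H: 10
  O: 1
Molecular formula: C4H10O.
DoU = (2C + 2 + N − H − X) / 2 = (2·4 + 2 + 0 − 10 − 0) / 2 = 0.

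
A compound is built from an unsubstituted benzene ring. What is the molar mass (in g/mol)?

78.11 g/mol

Atom tally by fragment:
  benzene ring core → C:6 H:6
Element totals:
  C: 6
  H: 6
Molecular formula: C6H6.
  M = 6(12.011) + 6(1.008)
    = 72.066 + 6.048 = 78.114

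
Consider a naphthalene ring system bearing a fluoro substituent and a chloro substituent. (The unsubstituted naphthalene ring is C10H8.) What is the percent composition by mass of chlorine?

Atom tally by fragment:
  naphthalene ring system core → C:10 H:8
  (− 2 ring H displaced by substituents)
  + F → F:1
  + Cl → Cl:1
Element totals:
  C: 10
  H: 6
  Cl: 1
  F: 1
Molecular formula: C10H6ClF.
Molar mass = 180.606 g/mol.
Mass from Cl: 1 × 35.45 = 35.450 g/mol.
%Cl = 35.450 / 180.606 × 100 = 19.63%.

19.63%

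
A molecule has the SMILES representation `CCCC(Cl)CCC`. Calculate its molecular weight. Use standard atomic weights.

134.65 g/mol

Atom tally by fragment:
  CH3 → C:1 H:3
  CH2 → C:1 H:2
  CH2 → C:1 H:2
  CH(Cl) → C:1 H:1 Cl:1
  CH2 → C:1 H:2
  CH2 → C:1 H:2
  CH3 → C:1 H:3
Element totals:
  C: 7
  H: 15
  Cl: 1
Molecular formula: C7H15Cl.
  M = 7(12.011) + 15(1.008) + 35.45
    = 84.077 + 15.120 + 35.450 = 134.647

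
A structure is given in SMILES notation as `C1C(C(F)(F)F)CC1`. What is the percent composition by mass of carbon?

48.39%

Atom tally by fragment:
  cyclobutane ring core → C:4 H:8
  (− 1 ring H displaced by substituents)
  + CF3 → C:1 F:3
Element totals:
  C: 5
  H: 7
  F: 3
Molecular formula: C5H7F3.
Molar mass = 124.105 g/mol.
Mass from C: 5 × 12.011 = 60.055 g/mol.
%C = 60.055 / 124.105 × 100 = 48.39%.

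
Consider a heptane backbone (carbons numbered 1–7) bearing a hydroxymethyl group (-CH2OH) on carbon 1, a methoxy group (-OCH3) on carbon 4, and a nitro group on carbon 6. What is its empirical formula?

C9H19NO4

Atom tally by fragment:
  HOCH2CH2 → C:2 H:5 O:1
  CH2 → C:1 H:2
  CH2 → C:1 H:2
  CH(OCH3) → C:2 H:4 O:1
  CH2 → C:1 H:2
  CH(NO2) → C:1 H:1 N:1 O:2
  CH3 → C:1 H:3
Element totals:
  C: 9
  H: 19
  N: 1
  O: 4
Molecular formula: C9H19NO4.
gcd of subscripts (9, 19, 1, 4) = 1, so the empirical formula equals the molecular formula.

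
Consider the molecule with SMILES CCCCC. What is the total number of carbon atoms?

5

Atom tally by fragment:
  CH3 → C:1 H:3
  CH2 → C:1 H:2
  CH2 → C:1 H:2
  CH2 → C:1 H:2
  CH3 → C:1 H:3
Element totals:
  C: 5
  H: 12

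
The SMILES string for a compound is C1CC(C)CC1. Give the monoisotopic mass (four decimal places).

Atom tally by fragment:
  cyclopentane ring core → C:5 H:10
  (− 1 ring H displaced by substituents)
  + CH3 → C:1 H:3
Element totals:
  C: 6
  H: 12
Molecular formula: C6H12.
  M = 6(12.0) + 12(1.007825)
    = 72.000000 + 12.093900 = 84.093900

84.0939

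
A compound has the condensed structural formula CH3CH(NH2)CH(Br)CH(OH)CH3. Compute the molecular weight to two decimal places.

Atom tally by fragment:
  CH3 → C:1 H:3
  CH(NH2) → C:1 H:3 N:1
  CH(Br) → C:1 H:1 Br:1
  CH(OH) → C:1 H:2 O:1
  CH3 → C:1 H:3
Element totals:
  C: 5
  H: 12
  Br: 1
  N: 1
  O: 1
Molecular formula: C5H12BrNO.
  M = 5(12.011) + 12(1.008) + 79.904 + 14.007 + 15.999
    = 60.055 + 12.096 + 79.904 + 14.007 + 15.999 = 182.061

182.06 g/mol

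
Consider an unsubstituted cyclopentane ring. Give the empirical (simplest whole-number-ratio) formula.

CH2

Atom tally by fragment:
  cyclopentane ring core → C:5 H:10
Element totals:
  C: 5
  H: 10
Molecular formula: C5H10.
gcd of subscripts = 5; dividing each by 5:
  C: 5/5 = 1
  H: 10/5 = 2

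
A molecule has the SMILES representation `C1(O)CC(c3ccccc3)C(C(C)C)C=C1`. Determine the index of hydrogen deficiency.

6

Atom tally by fragment:
  cyclohexene ring core → C:6 H:10
  (− 3 ring H displaced by substituents)
  + OH → O:1 H:1
  + C6H5 → C:6 H:5
  + CH(CH3)2 → C:3 H:7
Element totals:
  C: 15
  H: 20
  O: 1
Molecular formula: C15H20O.
DoU = (2C + 2 + N − H − X) / 2 = (2·15 + 2 + 0 − 20 − 0) / 2 = 6.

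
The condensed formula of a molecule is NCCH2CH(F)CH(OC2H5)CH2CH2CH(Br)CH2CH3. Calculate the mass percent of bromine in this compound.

Atom tally by fragment:
  NCCH2 → C:2 H:2 N:1
  CH(F) → C:1 H:1 F:1
  CH(OC2H5) → C:3 H:6 O:1
  CH2 → C:1 H:2
  CH2 → C:1 H:2
  CH(Br) → C:1 H:1 Br:1
  CH2 → C:1 H:2
  CH3 → C:1 H:3
Element totals:
  C: 11
  H: 19
  Br: 1
  F: 1
  N: 1
  O: 1
Molecular formula: C11H19BrFNO.
Molar mass = 280.181 g/mol.
Mass from Br: 1 × 79.904 = 79.904 g/mol.
%Br = 79.904 / 280.181 × 100 = 28.52%.

28.52%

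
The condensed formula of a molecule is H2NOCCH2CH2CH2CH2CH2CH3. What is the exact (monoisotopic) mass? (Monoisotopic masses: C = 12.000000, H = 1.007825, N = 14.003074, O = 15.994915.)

129.1154

Atom tally by fragment:
  H2NOCCH2 → C:2 H:4 O:1 N:1
  CH2 → C:1 H:2
  CH2 → C:1 H:2
  CH2 → C:1 H:2
  CH2 → C:1 H:2
  CH3 → C:1 H:3
Element totals:
  C: 7
  H: 15
  N: 1
  O: 1
Molecular formula: C7H15NO.
  M = 7(12.0) + 15(1.007825) + 14.003074 + 15.994915
    = 84.000000 + 15.117375 + 14.003074 + 15.994915 = 129.115364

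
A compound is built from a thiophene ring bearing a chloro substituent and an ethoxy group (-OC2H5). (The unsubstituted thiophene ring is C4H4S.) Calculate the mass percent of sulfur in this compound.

19.71%

Atom tally by fragment:
  thiophene ring core → C:4 H:4 S:1
  (− 2 ring H displaced by substituents)
  + Cl → Cl:1
  + OC2H5 → C:2 H:5 O:1
Element totals:
  C: 6
  H: 7
  Cl: 1
  O: 1
  S: 1
Molecular formula: C6H7ClOS.
Molar mass = 162.631 g/mol.
Mass from S: 1 × 32.06 = 32.060 g/mol.
%S = 32.060 / 162.631 × 100 = 19.71%.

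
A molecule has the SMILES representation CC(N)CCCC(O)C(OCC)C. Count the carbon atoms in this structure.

Atom tally by fragment:
  CH3 → C:1 H:3
  CH(NH2) → C:1 H:3 N:1
  CH2 → C:1 H:2
  CH2 → C:1 H:2
  CH2 → C:1 H:2
  CH(OH) → C:1 H:2 O:1
  CH(OC2H5) → C:3 H:6 O:1
  CH3 → C:1 H:3
Element totals:
  C: 10
  H: 23
  N: 1
  O: 2

10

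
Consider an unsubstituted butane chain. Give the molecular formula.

C4H10

Atom tally by fragment:
  CH3 → C:1 H:3
  CH2 → C:1 H:2
  CH2 → C:1 H:2
  CH3 → C:1 H:3
Element totals:
  C: 4
  H: 10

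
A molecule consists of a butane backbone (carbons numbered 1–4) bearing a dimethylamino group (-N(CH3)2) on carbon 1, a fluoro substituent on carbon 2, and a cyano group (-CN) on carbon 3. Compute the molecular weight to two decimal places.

Atom tally by fragment:
  (CH3)2NCH2 → C:3 H:8 N:1
  CH(F) → C:1 H:1 F:1
  CH(CN) → C:2 H:1 N:1
  CH3 → C:1 H:3
Element totals:
  C: 7
  H: 13
  F: 1
  N: 2
Molecular formula: C7H13FN2.
  M = 7(12.011) + 13(1.008) + 18.998 + 2(14.007)
    = 84.077 + 13.104 + 18.998 + 28.014 = 144.193

144.19 g/mol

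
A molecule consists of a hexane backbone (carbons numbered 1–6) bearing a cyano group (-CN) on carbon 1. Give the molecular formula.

Atom tally by fragment:
  NCCH2 → C:2 H:2 N:1
  CH2 → C:1 H:2
  CH2 → C:1 H:2
  CH2 → C:1 H:2
  CH2 → C:1 H:2
  CH3 → C:1 H:3
Element totals:
  C: 7
  H: 13
  N: 1

C7H13N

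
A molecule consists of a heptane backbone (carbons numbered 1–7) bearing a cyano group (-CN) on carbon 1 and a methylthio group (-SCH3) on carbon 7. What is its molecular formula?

Atom tally by fragment:
  NCCH2 → C:2 H:2 N:1
  CH2 → C:1 H:2
  CH2 → C:1 H:2
  CH2 → C:1 H:2
  CH2 → C:1 H:2
  CH2 → C:1 H:2
  CH2SCH3 → C:2 H:5 S:1
Element totals:
  C: 9
  H: 17
  N: 1
  S: 1

C9H17NS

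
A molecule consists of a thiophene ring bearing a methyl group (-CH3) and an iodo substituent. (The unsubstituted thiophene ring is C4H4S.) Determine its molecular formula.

Atom tally by fragment:
  thiophene ring core → C:4 H:4 S:1
  (− 2 ring H displaced by substituents)
  + CH3 → C:1 H:3
  + I → I:1
Element totals:
  C: 5
  H: 5
  I: 1
  S: 1

C5H5IS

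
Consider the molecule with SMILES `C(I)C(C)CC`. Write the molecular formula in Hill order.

C5H11I

Atom tally by fragment:
  ICH2 → C:1 H:2 I:1
  CH(CH3) → C:2 H:4
  CH2 → C:1 H:2
  CH3 → C:1 H:3
Element totals:
  C: 5
  H: 11
  I: 1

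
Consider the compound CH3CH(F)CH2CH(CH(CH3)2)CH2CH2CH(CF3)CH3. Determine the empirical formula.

C6H11F2

Atom tally by fragment:
  CH3 → C:1 H:3
  CH(F) → C:1 H:1 F:1
  CH2 → C:1 H:2
  CH(CH(CH3)2) → C:4 H:8
  CH2 → C:1 H:2
  CH2 → C:1 H:2
  CH(CF3) → C:2 H:1 F:3
  CH3 → C:1 H:3
Element totals:
  C: 12
  H: 22
  F: 4
Molecular formula: C12H22F4.
gcd of subscripts = 2; dividing each by 2:
  C: 12/2 = 6
  F: 4/2 = 2
  H: 22/2 = 11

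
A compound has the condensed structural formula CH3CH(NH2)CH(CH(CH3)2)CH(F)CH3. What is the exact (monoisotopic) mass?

147.1423

Element totals:
  C: 8
  H: 18
  F: 1
  N: 1
Molecular formula: C8H18FN.
  M = 8(12.0) + 18(1.007825) + 18.998403 + 14.003074
    = 96.000000 + 18.140850 + 18.998403 + 14.003074 = 147.142327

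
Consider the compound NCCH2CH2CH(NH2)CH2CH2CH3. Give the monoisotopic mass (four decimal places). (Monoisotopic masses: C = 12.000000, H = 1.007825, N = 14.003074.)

Element totals:
  C: 7
  H: 14
  N: 2
Molecular formula: C7H14N2.
  M = 7(12.0) + 14(1.007825) + 2(14.003074)
    = 84.000000 + 14.109550 + 28.006148 = 126.115698

126.1157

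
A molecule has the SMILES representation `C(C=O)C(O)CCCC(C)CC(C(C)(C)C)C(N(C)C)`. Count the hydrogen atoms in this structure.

Atom tally by fragment:
  OHCCH2 → C:2 H:3 O:1
  CH(OH) → C:1 H:2 O:1
  CH2 → C:1 H:2
  CH2 → C:1 H:2
  CH2 → C:1 H:2
  CH(CH3) → C:2 H:4
  CH2 → C:1 H:2
  CH(C(CH3)3) → C:5 H:10
  CH2N(CH3)2 → C:3 H:8 N:1
Element totals:
  C: 17
  H: 35
  N: 1
  O: 2

35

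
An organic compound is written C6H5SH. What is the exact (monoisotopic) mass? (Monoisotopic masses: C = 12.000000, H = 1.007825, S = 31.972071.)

Atom tally by fragment:
  benzene ring core → C:6 H:6
  (− 1 ring H displaced by substituents)
  + SH → S:1 H:1
Element totals:
  C: 6
  H: 6
  S: 1
Molecular formula: C6H6S.
  M = 6(12.0) + 6(1.007825) + 31.972071
    = 72.000000 + 6.046950 + 31.972071 = 110.019021

110.0190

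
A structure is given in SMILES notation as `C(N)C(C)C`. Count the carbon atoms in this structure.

Atom tally by fragment:
  H2NCH2 → C:1 H:4 N:1
  CH(CH3) → C:2 H:4
  CH3 → C:1 H:3
Element totals:
  C: 4
  H: 11
  N: 1

4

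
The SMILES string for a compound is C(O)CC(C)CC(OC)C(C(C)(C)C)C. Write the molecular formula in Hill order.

Atom tally by fragment:
  HOCH2 → C:1 H:3 O:1
  CH2 → C:1 H:2
  CH(CH3) → C:2 H:4
  CH2 → C:1 H:2
  CH(OCH3) → C:2 H:4 O:1
  CH(C(CH3)3) → C:5 H:10
  CH3 → C:1 H:3
Element totals:
  C: 13
  H: 28
  O: 2

C13H28O2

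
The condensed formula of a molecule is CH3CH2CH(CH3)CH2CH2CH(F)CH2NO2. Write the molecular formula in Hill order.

Atom tally by fragment:
  CH3 → C:1 H:3
  CH2 → C:1 H:2
  CH(CH3) → C:2 H:4
  CH2 → C:1 H:2
  CH2 → C:1 H:2
  CH(F) → C:1 H:1 F:1
  CH2NO2 → C:1 H:2 N:1 O:2
Element totals:
  C: 8
  H: 16
  F: 1
  N: 1
  O: 2

C8H16FNO2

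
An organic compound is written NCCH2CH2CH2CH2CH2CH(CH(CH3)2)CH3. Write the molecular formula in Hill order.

Atom tally by fragment:
  NCCH2 → C:2 H:2 N:1
  CH2 → C:1 H:2
  CH2 → C:1 H:2
  CH2 → C:1 H:2
  CH2 → C:1 H:2
  CH(CH(CH3)2) → C:4 H:8
  CH3 → C:1 H:3
Element totals:
  C: 11
  H: 21
  N: 1

C11H21N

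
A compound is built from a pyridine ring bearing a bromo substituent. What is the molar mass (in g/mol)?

158.00 g/mol

Atom tally by fragment:
  pyridine ring core → C:5 H:5 N:1
  (− 1 ring H displaced by substituents)
  + Br → Br:1
Element totals:
  C: 5
  H: 4
  Br: 1
  N: 1
Molecular formula: C5H4BrN.
  M = 5(12.011) + 4(1.008) + 79.904 + 14.007
    = 60.055 + 4.032 + 79.904 + 14.007 = 157.998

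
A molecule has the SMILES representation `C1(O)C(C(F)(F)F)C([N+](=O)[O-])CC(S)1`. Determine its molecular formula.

C6H8F3NO3S

Atom tally by fragment:
  cyclopentane ring core → C:5 H:10
  (− 4 ring H displaced by substituents)
  + OH → O:1 H:1
  + CF3 → C:1 F:3
  + NO2 → N:1 O:2
  + SH → S:1 H:1
Element totals:
  C: 6
  H: 8
  F: 3
  N: 1
  O: 3
  S: 1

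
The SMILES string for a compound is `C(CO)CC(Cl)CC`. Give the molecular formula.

Atom tally by fragment:
  HOCH2CH2 → C:2 H:5 O:1
  CH2 → C:1 H:2
  CH(Cl) → C:1 H:1 Cl:1
  CH2 → C:1 H:2
  CH3 → C:1 H:3
Element totals:
  C: 6
  H: 13
  Cl: 1
  O: 1

C6H13ClO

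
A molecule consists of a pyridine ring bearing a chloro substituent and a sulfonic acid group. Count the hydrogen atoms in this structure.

4

Atom tally by fragment:
  pyridine ring core → C:5 H:5 N:1
  (− 2 ring H displaced by substituents)
  + Cl → Cl:1
  + SO3H → S:1 O:3 H:1
Element totals:
  C: 5
  H: 4
  Cl: 1
  N: 1
  O: 3
  S: 1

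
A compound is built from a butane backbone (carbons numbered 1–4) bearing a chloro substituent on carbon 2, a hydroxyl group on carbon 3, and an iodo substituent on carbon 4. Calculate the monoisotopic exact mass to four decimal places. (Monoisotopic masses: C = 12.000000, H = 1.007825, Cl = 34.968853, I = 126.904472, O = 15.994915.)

Atom tally by fragment:
  CH3 → C:1 H:3
  CH(Cl) → C:1 H:1 Cl:1
  CH(OH) → C:1 H:2 O:1
  CH2I → C:1 H:2 I:1
Element totals:
  C: 4
  H: 8
  Cl: 1
  I: 1
  O: 1
Molecular formula: C4H8ClIO.
  M = 4(12.0) + 8(1.007825) + 34.968853 + 126.904472 + 15.994915
    = 48.000000 + 8.062600 + 34.968853 + 126.904472 + 15.994915 = 233.930840

233.9308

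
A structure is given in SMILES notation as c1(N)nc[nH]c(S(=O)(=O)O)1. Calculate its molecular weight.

Atom tally by fragment:
  imidazole ring core → C:3 H:4 N:2
  (− 2 ring H displaced by substituents)
  + NH2 → N:1 H:2
  + SO3H → S:1 O:3 H:1
Element totals:
  C: 3
  H: 5
  N: 3
  O: 3
  S: 1
Molecular formula: C3H5N3O3S.
  M = 3(12.011) + 5(1.008) + 3(14.007) + 3(15.999) + 32.06
    = 36.033 + 5.040 + 42.021 + 47.997 + 32.060 = 163.151

163.15 g/mol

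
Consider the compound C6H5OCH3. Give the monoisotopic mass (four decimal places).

108.0575

Atom tally by fragment:
  benzene ring core → C:6 H:6
  (− 1 ring H displaced by substituents)
  + OCH3 → C:1 H:3 O:1
Element totals:
  C: 7
  H: 8
  O: 1
Molecular formula: C7H8O.
  M = 7(12.0) + 8(1.007825) + 15.994915
    = 84.000000 + 8.062600 + 15.994915 = 108.057515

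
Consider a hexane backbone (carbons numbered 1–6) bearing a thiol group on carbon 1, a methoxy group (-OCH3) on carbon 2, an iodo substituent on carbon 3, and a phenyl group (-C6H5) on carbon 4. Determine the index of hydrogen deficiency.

4

Atom tally by fragment:
  HSCH2 → C:1 H:3 S:1
  CH(OCH3) → C:2 H:4 O:1
  CH(I) → C:1 H:1 I:1
  CH(C6H5) → C:7 H:6
  CH2 → C:1 H:2
  CH3 → C:1 H:3
Element totals:
  C: 13
  H: 19
  I: 1
  O: 1
  S: 1
Molecular formula: C13H19IOS.
DoU = (2C + 2 + N − H − X) / 2 = (2·13 + 2 + 0 − 19 − 1) / 2 = 4.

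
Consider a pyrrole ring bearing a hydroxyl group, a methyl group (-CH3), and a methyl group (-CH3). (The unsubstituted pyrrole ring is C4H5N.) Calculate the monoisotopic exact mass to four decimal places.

111.0684

Atom tally by fragment:
  pyrrole ring core → C:4 H:5 N:1
  (− 3 ring H displaced by substituents)
  + OH → O:1 H:1
  + CH3 → C:1 H:3
  + CH3 → C:1 H:3
Element totals:
  C: 6
  H: 9
  N: 1
  O: 1
Molecular formula: C6H9NO.
  M = 6(12.0) + 9(1.007825) + 14.003074 + 15.994915
    = 72.000000 + 9.070425 + 14.003074 + 15.994915 = 111.068414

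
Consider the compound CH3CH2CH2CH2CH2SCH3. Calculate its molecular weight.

118.24 g/mol

Element totals:
  C: 6
  H: 14
  S: 1
Molecular formula: C6H14S.
  M = 6(12.011) + 14(1.008) + 32.06
    = 72.066 + 14.112 + 32.060 = 118.238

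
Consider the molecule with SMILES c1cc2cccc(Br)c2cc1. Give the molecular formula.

Atom tally by fragment:
  naphthalene ring system core → C:10 H:8
  (− 1 ring H displaced by substituents)
  + Br → Br:1
Element totals:
  C: 10
  H: 7
  Br: 1

C10H7Br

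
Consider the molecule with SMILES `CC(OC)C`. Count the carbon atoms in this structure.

Atom tally by fragment:
  CH3 → C:1 H:3
  CH(OCH3) → C:2 H:4 O:1
  CH3 → C:1 H:3
Element totals:
  C: 4
  H: 10
  O: 1

4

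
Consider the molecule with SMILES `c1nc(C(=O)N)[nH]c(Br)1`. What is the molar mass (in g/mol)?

Atom tally by fragment:
  imidazole ring core → C:3 H:4 N:2
  (− 2 ring H displaced by substituents)
  + CONH2 → C:1 H:2 O:1 N:1
  + Br → Br:1
Element totals:
  C: 4
  H: 4
  Br: 1
  N: 3
  O: 1
Molecular formula: C4H4BrN3O.
  M = 4(12.011) + 4(1.008) + 79.904 + 3(14.007) + 15.999
    = 48.044 + 4.032 + 79.904 + 42.021 + 15.999 = 190.000

190.00 g/mol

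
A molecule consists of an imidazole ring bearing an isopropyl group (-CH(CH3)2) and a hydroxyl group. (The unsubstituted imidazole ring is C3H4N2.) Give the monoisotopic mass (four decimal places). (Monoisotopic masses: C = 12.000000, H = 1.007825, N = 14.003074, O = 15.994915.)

126.0793

Atom tally by fragment:
  imidazole ring core → C:3 H:4 N:2
  (− 2 ring H displaced by substituents)
  + CH(CH3)2 → C:3 H:7
  + OH → O:1 H:1
Element totals:
  C: 6
  H: 10
  N: 2
  O: 1
Molecular formula: C6H10N2O.
  M = 6(12.0) + 10(1.007825) + 2(14.003074) + 15.994915
    = 72.000000 + 10.078250 + 28.006148 + 15.994915 = 126.079313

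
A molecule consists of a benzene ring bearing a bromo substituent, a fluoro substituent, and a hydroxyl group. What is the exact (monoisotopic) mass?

189.9430

Atom tally by fragment:
  benzene ring core → C:6 H:6
  (− 3 ring H displaced by substituents)
  + Br → Br:1
  + F → F:1
  + OH → O:1 H:1
Element totals:
  C: 6
  H: 4
  Br: 1
  F: 1
  O: 1
Molecular formula: C6H4BrFO.
  M = 6(12.0) + 4(1.007825) + 78.918338 + 18.998403 + 15.994915
    = 72.000000 + 4.031300 + 78.918338 + 18.998403 + 15.994915 = 189.942956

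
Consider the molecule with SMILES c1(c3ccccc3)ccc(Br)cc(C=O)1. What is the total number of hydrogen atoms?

9

Atom tally by fragment:
  benzene ring core → C:6 H:6
  (− 3 ring H displaced by substituents)
  + C6H5 → C:6 H:5
  + Br → Br:1
  + CHO → C:1 H:1 O:1
Element totals:
  C: 13
  H: 9
  Br: 1
  O: 1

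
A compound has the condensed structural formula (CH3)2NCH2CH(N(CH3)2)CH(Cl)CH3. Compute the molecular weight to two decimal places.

Atom tally by fragment:
  (CH3)2NCH2 → C:3 H:8 N:1
  CH(N(CH3)2) → C:3 H:7 N:1
  CH(Cl) → C:1 H:1 Cl:1
  CH3 → C:1 H:3
Element totals:
  C: 8
  H: 19
  Cl: 1
  N: 2
Molecular formula: C8H19ClN2.
  M = 8(12.011) + 19(1.008) + 35.45 + 2(14.007)
    = 96.088 + 19.152 + 35.450 + 28.014 = 178.704

178.70 g/mol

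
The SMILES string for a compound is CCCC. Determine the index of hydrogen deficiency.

0

Atom tally by fragment:
  CH3 → C:1 H:3
  CH2 → C:1 H:2
  CH2 → C:1 H:2
  CH3 → C:1 H:3
Element totals:
  C: 4
  H: 10
Molecular formula: C4H10.
DoU = (2C + 2 + N − H − X) / 2 = (2·4 + 2 + 0 − 10 − 0) / 2 = 0.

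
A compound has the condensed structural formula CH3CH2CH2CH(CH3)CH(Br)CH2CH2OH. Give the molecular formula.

Atom tally by fragment:
  CH3 → C:1 H:3
  CH2 → C:1 H:2
  CH2 → C:1 H:2
  CH(CH3) → C:2 H:4
  CH(Br) → C:1 H:1 Br:1
  CH2CH2OH → C:2 H:5 O:1
Element totals:
  C: 8
  H: 17
  Br: 1
  O: 1

C8H17BrO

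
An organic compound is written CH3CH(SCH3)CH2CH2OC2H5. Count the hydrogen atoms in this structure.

16

Element totals:
  C: 7
  H: 16
  O: 1
  S: 1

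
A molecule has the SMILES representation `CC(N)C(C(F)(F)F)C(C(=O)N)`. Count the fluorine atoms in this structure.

Atom tally by fragment:
  CH3 → C:1 H:3
  CH(NH2) → C:1 H:3 N:1
  CH(CF3) → C:2 H:1 F:3
  CH2CONH2 → C:2 H:4 O:1 N:1
Element totals:
  C: 6
  H: 11
  F: 3
  N: 2
  O: 1

3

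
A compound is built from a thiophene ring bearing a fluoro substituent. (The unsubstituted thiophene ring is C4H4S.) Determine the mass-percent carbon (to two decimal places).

Atom tally by fragment:
  thiophene ring core → C:4 H:4 S:1
  (− 1 ring H displaced by substituents)
  + F → F:1
Element totals:
  C: 4
  H: 3
  F: 1
  S: 1
Molecular formula: C4H3FS.
Molar mass = 102.126 g/mol.
Mass from C: 4 × 12.011 = 48.044 g/mol.
%C = 48.044 / 102.126 × 100 = 47.04%.

47.04%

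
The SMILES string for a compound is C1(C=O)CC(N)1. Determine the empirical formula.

Atom tally by fragment:
  cyclopropane ring core → C:3 H:6
  (− 2 ring H displaced by substituents)
  + CHO → C:1 H:1 O:1
  + NH2 → N:1 H:2
Element totals:
  C: 4
  H: 7
  N: 1
  O: 1
Molecular formula: C4H7NO.
gcd of subscripts (4, 7, 1, 1) = 1, so the empirical formula equals the molecular formula.

C4H7NO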